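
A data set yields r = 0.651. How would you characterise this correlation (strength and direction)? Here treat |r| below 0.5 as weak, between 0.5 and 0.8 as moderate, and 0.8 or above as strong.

r = 0.651 > 0 so the relationship is positive.
|r| = 0.651, which falls in the moderate range.

moderate positive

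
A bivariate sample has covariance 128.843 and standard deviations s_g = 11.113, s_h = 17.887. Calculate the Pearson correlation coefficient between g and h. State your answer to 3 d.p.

0.648

r = Cov(g,h) / (s_g · s_h) = 128.843 / (11.113 × 17.887)
  = 128.843 / 198.7782 ≈ 0.648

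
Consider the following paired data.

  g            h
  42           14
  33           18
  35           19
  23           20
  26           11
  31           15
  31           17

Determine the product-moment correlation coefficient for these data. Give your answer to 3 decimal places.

n = 7, Σg = 221, Σh = 114, Σg² = 7205, Σh² = 1916, Σgh = 3585
nΣgh − ΣgΣh = 25095 − 25194 = -99
nΣg² − (Σg)² = 50435 − 48841 = 1594; nΣh² − (Σh)² = 13412 − 12996 = 416
r = -99 / √(1594 × 416) = -99 / 814.3120 ≈ -0.122

-0.122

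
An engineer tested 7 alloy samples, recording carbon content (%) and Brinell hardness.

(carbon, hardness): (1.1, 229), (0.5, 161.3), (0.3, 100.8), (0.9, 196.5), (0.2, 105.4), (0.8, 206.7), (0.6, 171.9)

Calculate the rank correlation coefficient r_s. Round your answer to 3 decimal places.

0.929

Rank carbon: 7, 3, 2, 6, 1, 5, 4
Rank hardness: 7, 3, 1, 5, 2, 6, 4
d = rank(carbon) − rank(hardness): 0, 0, 1, 1, -1, -1, 0; Σd² = 4
ρ = 1 − 6Σd² / [n(n²−1)] = 1 − 6×4 / (7×48) = 1 − 24/336 ≈ 0.929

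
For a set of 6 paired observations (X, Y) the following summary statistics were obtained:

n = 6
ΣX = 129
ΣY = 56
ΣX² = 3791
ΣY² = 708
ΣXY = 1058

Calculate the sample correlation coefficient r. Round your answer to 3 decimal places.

-0.336

r = (nΣXY − ΣXΣY) / √[(nΣX² − (ΣX)²)(nΣY² − (ΣY)²)]
Numerator: 6×1058 − 129×56 = -876
Denominator: √[(22746 − 16641)(4248 − 3136)] = √[6105 × 1112] = 2605.5249
r = -876 / 2605.5249 ≈ -0.336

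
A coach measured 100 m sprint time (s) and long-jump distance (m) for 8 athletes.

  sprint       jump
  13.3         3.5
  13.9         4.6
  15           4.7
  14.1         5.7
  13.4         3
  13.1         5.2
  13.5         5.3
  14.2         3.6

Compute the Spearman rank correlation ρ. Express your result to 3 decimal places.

Rank sprint: 2, 5, 8, 6, 3, 1, 4, 7
Rank jump: 2, 4, 5, 8, 1, 6, 7, 3
d = rank(sprint) − rank(jump): 0, 1, 3, -2, 2, -5, -3, 4; Σd² = 68
ρ = 1 − 6Σd² / [n(n²−1)] = 1 − 6×68 / (8×63) = 1 − 408/504 ≈ 0.190

0.190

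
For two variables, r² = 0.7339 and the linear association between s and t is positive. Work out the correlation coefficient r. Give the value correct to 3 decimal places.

|r| = √0.7339 = 0.857
The association is positive, so r = 0.857.

0.857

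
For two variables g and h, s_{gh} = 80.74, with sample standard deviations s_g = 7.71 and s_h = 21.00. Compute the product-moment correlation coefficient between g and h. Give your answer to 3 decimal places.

0.499

r = Cov(g,h) / (s_g · s_h) = 80.74 / (7.71 × 21.00)
  = 80.74 / 161.9100 ≈ 0.499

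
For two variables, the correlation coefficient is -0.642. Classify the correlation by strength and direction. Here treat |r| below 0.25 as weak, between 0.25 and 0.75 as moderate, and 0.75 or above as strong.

r = -0.642 < 0 so the relationship is negative.
|r| = 0.642, which falls in the moderate range.

moderate negative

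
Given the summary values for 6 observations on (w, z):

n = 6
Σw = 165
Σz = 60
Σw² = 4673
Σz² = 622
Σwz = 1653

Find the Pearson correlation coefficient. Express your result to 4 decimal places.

r = (nΣwz − ΣwΣz) / √[(nΣw² − (Σw)²)(nΣz² − (Σz)²)]
Numerator: 6×1653 − 165×60 = 18
Denominator: √[(28038 − 27225)(3732 − 3600)] = √[813 × 132] = 327.5912
r = 18 / 327.5912 ≈ 0.0549

0.0549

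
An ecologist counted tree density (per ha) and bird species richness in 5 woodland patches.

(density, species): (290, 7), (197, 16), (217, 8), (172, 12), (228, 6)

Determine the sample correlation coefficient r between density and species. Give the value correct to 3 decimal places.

n = 5, Σx = 1104, Σy = 49, Σx² = 251566, Σy² = 549, Σxy = 10350
nΣxy − ΣxΣy = 51750 − 54096 = -2346
nΣx² − (Σx)² = 1257830 − 1218816 = 39014; nΣy² − (Σy)² = 2745 − 2401 = 344
r = -2346 / √(39014 × 344) = -2346 / 3663.4432 ≈ -0.640

-0.640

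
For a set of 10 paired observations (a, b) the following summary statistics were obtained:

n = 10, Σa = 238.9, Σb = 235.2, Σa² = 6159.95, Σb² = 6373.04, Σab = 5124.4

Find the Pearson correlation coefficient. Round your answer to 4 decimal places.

r = (nΣab − ΣaΣb) / √[(nΣa² − (Σa)²)(nΣb² − (Σb)²)]
Numerator: 10×5124.4 − 238.9×235.2 = -4945.28
Denominator: √[(61599.5 − 57073.21)(63730.4 − 55319.04)] = √[4526.29 × 8411.36] = 6170.2718
r = -4945.28 / 6170.2718 ≈ -0.8015

-0.8015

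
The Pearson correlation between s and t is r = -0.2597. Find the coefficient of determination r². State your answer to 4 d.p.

0.0674

r² = (-0.2597)² = 0.0674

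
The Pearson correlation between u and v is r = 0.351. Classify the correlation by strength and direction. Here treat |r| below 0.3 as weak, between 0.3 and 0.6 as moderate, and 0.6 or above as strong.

moderate positive

r = 0.351 > 0 so the relationship is positive.
|r| = 0.351, which falls in the moderate range.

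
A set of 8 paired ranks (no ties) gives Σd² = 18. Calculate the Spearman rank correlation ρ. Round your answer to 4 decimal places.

0.7857

ρ = 1 − 6Σd² / [n(n²−1)] = 1 − 6×18 / (8×63)
  = 1 − 108/504 = 1 − 0.21429 ≈ 0.7857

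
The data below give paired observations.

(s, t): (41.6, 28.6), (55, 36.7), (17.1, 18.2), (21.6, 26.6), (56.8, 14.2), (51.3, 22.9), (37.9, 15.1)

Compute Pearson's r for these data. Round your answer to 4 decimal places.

0.1629

n = 7, Σs = 281.3, Σt = 162.3, Σs² = 12808.87, Σt² = 4157.71, Σst = 6647.66
nΣst − ΣsΣt = 46533.62 − 45654.99 = 878.63
nΣs² − (Σs)² = 89662.09 − 79129.69 = 10532.4; nΣt² − (Σt)² = 29103.97 − 26341.29 = 2762.68
r = 878.63 / √(10532.4 × 2762.68) = 878.63 / 5394.2238 ≈ 0.1629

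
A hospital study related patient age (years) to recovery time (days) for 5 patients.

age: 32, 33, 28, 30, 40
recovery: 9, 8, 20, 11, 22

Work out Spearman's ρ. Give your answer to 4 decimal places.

Rank age: 3, 4, 1, 2, 5
Rank recovery: 2, 1, 4, 3, 5
d = rank(age) − rank(recovery): 1, 3, -3, -1, 0; Σd² = 20
ρ = 1 − 6Σd² / [n(n²−1)] = 1 − 6×20 / (5×24) = 1 − 120/120 ≈ 0.0000

0.0000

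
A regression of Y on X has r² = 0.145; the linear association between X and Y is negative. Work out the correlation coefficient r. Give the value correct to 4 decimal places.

|r| = √0.145 = 0.3808
The association is negative, so r = −0.3808.

-0.3808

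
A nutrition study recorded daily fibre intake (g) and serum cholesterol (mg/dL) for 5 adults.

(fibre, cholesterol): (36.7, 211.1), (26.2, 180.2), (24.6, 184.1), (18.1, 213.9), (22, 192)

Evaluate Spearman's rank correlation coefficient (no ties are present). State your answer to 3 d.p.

Rank fibre: 5, 4, 3, 1, 2
Rank cholesterol: 4, 1, 2, 5, 3
d = rank(fibre) − rank(cholesterol): 1, 3, 1, -4, -1; Σd² = 28
ρ = 1 − 6Σd² / [n(n²−1)] = 1 − 6×28 / (5×24) = 1 − 168/120 ≈ -0.400

-0.400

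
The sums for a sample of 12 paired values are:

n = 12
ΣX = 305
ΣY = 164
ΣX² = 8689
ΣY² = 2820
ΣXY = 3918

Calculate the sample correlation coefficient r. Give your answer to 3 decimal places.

-0.340

r = (nΣXY − ΣXΣY) / √[(nΣX² − (ΣX)²)(nΣY² − (ΣY)²)]
Numerator: 12×3918 − 305×164 = -3004
Denominator: √[(104268 − 93025)(33840 − 26896)] = √[11243 × 6944] = 8835.8017
r = -3004 / 8835.8017 ≈ -0.340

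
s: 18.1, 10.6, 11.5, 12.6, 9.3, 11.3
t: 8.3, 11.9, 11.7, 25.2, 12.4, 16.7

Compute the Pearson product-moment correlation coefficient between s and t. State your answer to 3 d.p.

n = 6, Σs = 73.4, Σt = 86.2, Σs² = 945.16, Σt² = 1415.08, Σst = 1032.47
nΣst − ΣsΣt = 6194.82 − 6327.08 = -132.26
nΣs² − (Σs)² = 5670.96 − 5387.56 = 283.4; nΣt² − (Σt)² = 8490.48 − 7430.44 = 1060.04
r = -132.26 / √(283.4 × 1060.04) = -132.26 / 548.1016 ≈ -0.241

-0.241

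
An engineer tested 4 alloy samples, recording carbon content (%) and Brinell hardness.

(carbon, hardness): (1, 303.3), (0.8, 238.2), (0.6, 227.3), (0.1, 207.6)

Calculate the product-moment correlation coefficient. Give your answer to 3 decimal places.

n = 4, Σx = 2.5, Σy = 976.4, Σx² = 2.01, Σy² = 243493.18, Σxy = 651
nΣxy − ΣxΣy = 2604 − 2441 = 163
nΣx² − (Σx)² = 8.04 − 6.25 = 1.79; nΣy² − (Σy)² = 973972.72 − 953356.96 = 20615.76
r = 163 / √(1.79 × 20615.76) = 163 / 192.0995 ≈ 0.849

0.849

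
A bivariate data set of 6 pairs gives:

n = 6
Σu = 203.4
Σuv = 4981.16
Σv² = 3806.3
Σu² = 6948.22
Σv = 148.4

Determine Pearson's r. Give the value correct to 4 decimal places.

r = (nΣuv − ΣuΣv) / √[(nΣu² − (Σu)²)(nΣv² − (Σv)²)]
Numerator: 6×4981.16 − 203.4×148.4 = -297.6
Denominator: √[(41689.32 − 41371.56)(22837.8 − 22022.56)] = √[317.76 × 815.24] = 508.9702
r = -297.6 / 508.9702 ≈ -0.5847

-0.5847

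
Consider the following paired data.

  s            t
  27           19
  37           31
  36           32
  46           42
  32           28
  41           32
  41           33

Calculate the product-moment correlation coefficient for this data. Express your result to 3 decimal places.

0.947

n = 7, Σs = 260, Σt = 217, Σs² = 9896, Σt² = 7007, Σst = 8305
nΣst − ΣsΣt = 58135 − 56420 = 1715
nΣs² − (Σs)² = 69272 − 67600 = 1672; nΣt² − (Σt)² = 49049 − 47089 = 1960
r = 1715 / √(1672 × 1960) = 1715 / 1810.2817 ≈ 0.947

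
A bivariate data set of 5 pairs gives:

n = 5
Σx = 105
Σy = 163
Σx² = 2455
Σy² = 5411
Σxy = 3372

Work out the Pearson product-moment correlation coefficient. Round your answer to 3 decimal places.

-0.327

r = (nΣxy − ΣxΣy) / √[(nΣx² − (Σx)²)(nΣy² − (Σy)²)]
Numerator: 5×3372 − 105×163 = -255
Denominator: √[(12275 − 11025)(27055 − 26569)] = √[1250 × 486] = 779.4229
r = -255 / 779.4229 ≈ -0.327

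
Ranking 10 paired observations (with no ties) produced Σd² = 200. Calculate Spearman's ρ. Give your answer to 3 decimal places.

ρ = 1 − 6Σd² / [n(n²−1)] = 1 − 6×200 / (10×99)
  = 1 − 1200/990 = 1 − 1.2121 ≈ -0.212

-0.212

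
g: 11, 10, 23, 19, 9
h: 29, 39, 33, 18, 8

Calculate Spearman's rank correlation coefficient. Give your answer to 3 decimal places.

0.300

Rank g: 3, 2, 5, 4, 1
Rank h: 3, 5, 4, 2, 1
d = rank(g) − rank(h): 0, -3, 1, 2, 0; Σd² = 14
ρ = 1 − 6Σd² / [n(n²−1)] = 1 − 6×14 / (5×24) = 1 − 84/120 ≈ 0.300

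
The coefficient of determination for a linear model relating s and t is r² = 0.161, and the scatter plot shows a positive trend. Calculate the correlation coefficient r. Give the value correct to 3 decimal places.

|r| = √0.161 = 0.401
The association is positive, so r = 0.401.

0.401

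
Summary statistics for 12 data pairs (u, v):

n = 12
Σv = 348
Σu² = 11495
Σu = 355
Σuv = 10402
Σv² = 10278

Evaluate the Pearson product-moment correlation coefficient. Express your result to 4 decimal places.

0.2490

r = (nΣuv − ΣuΣv) / √[(nΣu² − (Σu)²)(nΣv² − (Σv)²)]
Numerator: 12×10402 − 355×348 = 1284
Denominator: √[(137940 − 126025)(123336 − 121104)] = √[11915 × 2232] = 5156.9642
r = 1284 / 5156.9642 ≈ 0.2490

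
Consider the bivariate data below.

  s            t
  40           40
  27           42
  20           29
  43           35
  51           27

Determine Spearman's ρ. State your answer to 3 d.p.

Rank s: 3, 2, 1, 4, 5
Rank t: 4, 5, 2, 3, 1
d = rank(s) − rank(t): -1, -3, -1, 1, 4; Σd² = 28
ρ = 1 − 6Σd² / [n(n²−1)] = 1 − 6×28 / (5×24) = 1 − 168/120 ≈ -0.400

-0.400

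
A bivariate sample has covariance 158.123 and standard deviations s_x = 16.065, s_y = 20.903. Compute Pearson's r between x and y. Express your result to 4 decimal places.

0.4709

r = Cov(x,y) / (s_x · s_y) = 158.123 / (16.065 × 20.903)
  = 158.123 / 335.8067 ≈ 0.4709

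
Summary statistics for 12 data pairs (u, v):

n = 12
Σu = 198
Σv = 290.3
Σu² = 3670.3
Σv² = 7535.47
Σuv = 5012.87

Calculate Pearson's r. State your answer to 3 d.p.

r = (nΣuv − ΣuΣv) / √[(nΣu² − (Σu)²)(nΣv² − (Σv)²)]
Numerator: 12×5012.87 − 198×290.3 = 2675.04
Denominator: √[(44043.6 − 39204)(90425.64 − 84274.09)] = √[4839.6 × 6151.55] = 5456.2846
r = 2675.04 / 5456.2846 ≈ 0.490

0.490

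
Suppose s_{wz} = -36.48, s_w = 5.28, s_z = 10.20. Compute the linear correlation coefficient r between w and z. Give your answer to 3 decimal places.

r = Cov(w,z) / (s_w · s_z) = -36.48 / (5.28 × 10.20)
  = -36.48 / 53.8560 ≈ -0.677

-0.677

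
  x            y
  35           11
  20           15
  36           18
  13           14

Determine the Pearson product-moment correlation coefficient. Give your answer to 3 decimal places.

0.071

n = 4, Σx = 104, Σy = 58, Σx² = 3090, Σy² = 866, Σxy = 1515
nΣxy − ΣxΣy = 6060 − 6032 = 28
nΣx² − (Σx)² = 12360 − 10816 = 1544; nΣy² − (Σy)² = 3464 − 3364 = 100
r = 28 / √(1544 × 100) = 28 / 392.9377 ≈ 0.071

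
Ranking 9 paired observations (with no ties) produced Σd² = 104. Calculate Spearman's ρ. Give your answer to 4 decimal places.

ρ = 1 − 6Σd² / [n(n²−1)] = 1 − 6×104 / (9×80)
  = 1 − 624/720 = 1 − 0.86667 ≈ 0.1333

0.1333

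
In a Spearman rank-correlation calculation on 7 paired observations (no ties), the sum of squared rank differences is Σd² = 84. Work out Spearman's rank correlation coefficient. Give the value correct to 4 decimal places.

ρ = 1 − 6Σd² / [n(n²−1)] = 1 − 6×84 / (7×48)
  = 1 − 504/336 = 1 − 1.50000 ≈ -0.5000

-0.5000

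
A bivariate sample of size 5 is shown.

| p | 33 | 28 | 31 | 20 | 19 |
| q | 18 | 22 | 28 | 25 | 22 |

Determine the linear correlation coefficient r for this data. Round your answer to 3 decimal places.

n = 5, Σp = 131, Σq = 115, Σp² = 3595, Σq² = 2701, Σpq = 2996
nΣpq − ΣpΣq = 14980 − 15065 = -85
nΣp² − (Σp)² = 17975 − 17161 = 814; nΣq² − (Σq)² = 13505 − 13225 = 280
r = -85 / √(814 × 280) = -85 / 477.4097 ≈ -0.178

-0.178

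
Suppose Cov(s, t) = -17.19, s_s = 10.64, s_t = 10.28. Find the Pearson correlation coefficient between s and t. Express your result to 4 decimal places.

r = Cov(s,t) / (s_s · s_t) = -17.19 / (10.64 × 10.28)
  = -17.19 / 109.3792 ≈ -0.1572

-0.1572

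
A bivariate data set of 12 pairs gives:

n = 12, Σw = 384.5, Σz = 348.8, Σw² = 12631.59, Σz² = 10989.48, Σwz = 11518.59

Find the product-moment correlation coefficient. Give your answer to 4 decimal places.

r = (nΣwz − ΣwΣz) / √[(nΣw² − (Σw)²)(nΣz² − (Σz)²)]
Numerator: 12×11518.59 − 384.5×348.8 = 4109.48
Denominator: √[(151579.08 − 147840.25)(131873.76 − 121661.44)] = √[3738.83 × 10212.32] = 6179.1689
r = 4109.48 / 6179.1689 ≈ 0.6651

0.6651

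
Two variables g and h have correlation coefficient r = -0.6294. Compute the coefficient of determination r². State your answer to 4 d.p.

0.3961

r² = (-0.6294)² = 0.3961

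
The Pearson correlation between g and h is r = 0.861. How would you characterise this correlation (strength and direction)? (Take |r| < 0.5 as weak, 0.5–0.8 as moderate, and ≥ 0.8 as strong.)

r = 0.861 > 0 so the relationship is positive.
|r| = 0.861, which falls in the strong range.

strong positive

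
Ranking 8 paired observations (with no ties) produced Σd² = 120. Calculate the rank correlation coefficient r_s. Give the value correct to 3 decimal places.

ρ = 1 − 6Σd² / [n(n²−1)] = 1 − 6×120 / (8×63)
  = 1 − 720/504 = 1 − 1.4286 ≈ -0.429

-0.429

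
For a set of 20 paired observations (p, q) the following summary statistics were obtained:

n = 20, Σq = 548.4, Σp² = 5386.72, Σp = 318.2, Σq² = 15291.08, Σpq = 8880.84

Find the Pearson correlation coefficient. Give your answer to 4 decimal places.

0.5430

r = (nΣpq − ΣpΣq) / √[(nΣp² − (Σp)²)(nΣq² − (Σq)²)]
Numerator: 20×8880.84 − 318.2×548.4 = 3115.92
Denominator: √[(107734.4 − 101251.24)(305821.6 − 300742.56)] = √[6483.16 × 5079.04] = 5738.3124
r = 3115.92 / 5738.3124 ≈ 0.5430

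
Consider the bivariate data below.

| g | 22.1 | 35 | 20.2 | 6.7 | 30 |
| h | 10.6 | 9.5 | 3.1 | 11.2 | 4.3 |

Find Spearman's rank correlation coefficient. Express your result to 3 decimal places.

-0.300

Rank g: 3, 5, 2, 1, 4
Rank h: 4, 3, 1, 5, 2
d = rank(g) − rank(h): -1, 2, 1, -4, 2; Σd² = 26
ρ = 1 − 6Σd² / [n(n²−1)] = 1 − 6×26 / (5×24) = 1 − 156/120 ≈ -0.300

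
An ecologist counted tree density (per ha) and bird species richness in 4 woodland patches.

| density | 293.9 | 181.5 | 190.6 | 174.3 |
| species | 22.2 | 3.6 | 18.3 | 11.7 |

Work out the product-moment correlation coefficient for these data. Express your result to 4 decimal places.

0.7146

n = 4, Σx = 840.3, Σy = 55.8, Σx² = 186028.31, Σy² = 977.58, Σxy = 12705.27
nΣxy − ΣxΣy = 50821.08 − 46888.74 = 3932.34
nΣx² − (Σx)² = 744113.24 − 706104.09 = 38009.15; nΣy² − (Σy)² = 3910.32 − 3113.64 = 796.68
r = 3932.34 / √(38009.15 × 796.68) = 3932.34 / 5502.8292 ≈ 0.7146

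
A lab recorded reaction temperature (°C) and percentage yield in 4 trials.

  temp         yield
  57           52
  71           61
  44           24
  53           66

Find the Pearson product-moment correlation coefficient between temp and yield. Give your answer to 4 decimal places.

n = 4, Σx = 225, Σy = 203, Σx² = 13035, Σy² = 11357, Σxy = 11849
nΣxy − ΣxΣy = 47396 − 45675 = 1721
nΣx² − (Σx)² = 52140 − 50625 = 1515; nΣy² − (Σy)² = 45428 − 41209 = 4219
r = 1721 / √(1515 × 4219) = 1721 / 2528.1980 ≈ 0.6807

0.6807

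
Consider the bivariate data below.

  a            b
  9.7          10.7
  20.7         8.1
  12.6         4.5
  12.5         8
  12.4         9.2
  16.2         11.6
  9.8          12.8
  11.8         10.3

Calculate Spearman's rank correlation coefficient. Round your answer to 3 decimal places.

Rank a: 1, 8, 6, 5, 4, 7, 2, 3
Rank b: 6, 3, 1, 2, 4, 7, 8, 5
d = rank(a) − rank(b): -5, 5, 5, 3, 0, 0, -6, -2; Σd² = 124
ρ = 1 − 6Σd² / [n(n²−1)] = 1 − 6×124 / (8×63) = 1 − 744/504 ≈ -0.476

-0.476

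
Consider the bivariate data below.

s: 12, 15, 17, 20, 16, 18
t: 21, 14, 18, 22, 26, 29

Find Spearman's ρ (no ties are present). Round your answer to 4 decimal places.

0.4857

Rank s: 1, 2, 4, 6, 3, 5
Rank t: 3, 1, 2, 4, 5, 6
d = rank(s) − rank(t): -2, 1, 2, 2, -2, -1; Σd² = 18
ρ = 1 − 6Σd² / [n(n²−1)] = 1 − 6×18 / (6×35) = 1 − 108/210 ≈ 0.4857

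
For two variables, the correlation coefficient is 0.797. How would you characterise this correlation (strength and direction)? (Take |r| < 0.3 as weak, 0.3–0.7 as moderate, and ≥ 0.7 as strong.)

r = 0.797 > 0 so the relationship is positive.
|r| = 0.797, which falls in the strong range.

strong positive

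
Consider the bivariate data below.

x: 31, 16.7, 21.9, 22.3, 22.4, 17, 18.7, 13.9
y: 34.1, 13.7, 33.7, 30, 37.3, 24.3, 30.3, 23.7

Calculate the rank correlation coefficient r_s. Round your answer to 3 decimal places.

0.881

Rank x: 8, 2, 5, 6, 7, 3, 4, 1
Rank y: 7, 1, 6, 4, 8, 3, 5, 2
d = rank(x) − rank(y): 1, 1, -1, 2, -1, 0, -1, -1; Σd² = 10
ρ = 1 − 6Σd² / [n(n²−1)] = 1 − 6×10 / (8×63) = 1 − 60/504 ≈ 0.881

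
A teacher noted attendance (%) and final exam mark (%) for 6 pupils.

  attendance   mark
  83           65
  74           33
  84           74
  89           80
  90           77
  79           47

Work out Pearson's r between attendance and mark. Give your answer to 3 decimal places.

n = 6, Σx = 499, Σy = 376, Σx² = 41683, Σy² = 25328, Σxy = 31816
nΣxy − ΣxΣy = 190896 − 187624 = 3272
nΣx² − (Σx)² = 250098 − 249001 = 1097; nΣy² − (Σy)² = 151968 − 141376 = 10592
r = 3272 / √(1097 × 10592) = 3272 / 3408.7276 ≈ 0.960

0.960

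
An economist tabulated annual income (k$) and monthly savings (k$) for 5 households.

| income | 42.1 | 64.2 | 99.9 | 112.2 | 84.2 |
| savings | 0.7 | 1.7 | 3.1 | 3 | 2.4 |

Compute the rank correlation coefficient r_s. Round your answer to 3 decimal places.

Rank income: 1, 2, 4, 5, 3
Rank savings: 1, 2, 5, 4, 3
d = rank(income) − rank(savings): 0, 0, -1, 1, 0; Σd² = 2
ρ = 1 − 6Σd² / [n(n²−1)] = 1 − 6×2 / (5×24) = 1 − 12/120 ≈ 0.900

0.900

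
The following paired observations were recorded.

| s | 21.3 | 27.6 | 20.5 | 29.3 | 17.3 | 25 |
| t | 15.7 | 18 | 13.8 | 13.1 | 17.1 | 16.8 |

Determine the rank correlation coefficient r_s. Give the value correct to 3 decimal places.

-0.200

Rank s: 3, 5, 2, 6, 1, 4
Rank t: 3, 6, 2, 1, 5, 4
d = rank(s) − rank(t): 0, -1, 0, 5, -4, 0; Σd² = 42
ρ = 1 − 6Σd² / [n(n²−1)] = 1 − 6×42 / (6×35) = 1 − 252/210 ≈ -0.200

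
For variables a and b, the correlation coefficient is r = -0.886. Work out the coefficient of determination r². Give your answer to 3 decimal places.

0.785

r² = (-0.886)² = 0.785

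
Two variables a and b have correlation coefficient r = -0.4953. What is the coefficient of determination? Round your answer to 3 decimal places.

0.245

r² = (-0.4953)² = 0.245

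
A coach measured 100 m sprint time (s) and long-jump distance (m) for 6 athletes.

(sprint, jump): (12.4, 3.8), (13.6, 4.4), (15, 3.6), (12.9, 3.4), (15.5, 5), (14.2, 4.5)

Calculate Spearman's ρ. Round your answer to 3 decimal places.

Rank sprint: 1, 3, 5, 2, 6, 4
Rank jump: 3, 4, 2, 1, 6, 5
d = rank(sprint) − rank(jump): -2, -1, 3, 1, 0, -1; Σd² = 16
ρ = 1 − 6Σd² / [n(n²−1)] = 1 − 6×16 / (6×35) = 1 − 96/210 ≈ 0.543

0.543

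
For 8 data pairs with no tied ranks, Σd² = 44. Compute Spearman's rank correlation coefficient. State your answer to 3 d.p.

0.476

ρ = 1 − 6Σd² / [n(n²−1)] = 1 − 6×44 / (8×63)
  = 1 − 264/504 = 1 − 0.5238 ≈ 0.476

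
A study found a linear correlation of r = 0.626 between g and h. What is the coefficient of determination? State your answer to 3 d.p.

r² = (0.626)² = 0.392

0.392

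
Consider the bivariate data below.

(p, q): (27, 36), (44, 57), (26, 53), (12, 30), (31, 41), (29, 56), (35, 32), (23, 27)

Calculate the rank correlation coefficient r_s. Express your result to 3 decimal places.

Rank p: 4, 8, 3, 1, 6, 5, 7, 2
Rank q: 4, 8, 6, 2, 5, 7, 3, 1
d = rank(p) − rank(q): 0, 0, -3, -1, 1, -2, 4, 1; Σd² = 32
ρ = 1 − 6Σd² / [n(n²−1)] = 1 − 6×32 / (8×63) = 1 − 192/504 ≈ 0.619

0.619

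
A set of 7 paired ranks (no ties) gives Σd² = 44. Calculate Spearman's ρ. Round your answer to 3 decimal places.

0.214

ρ = 1 − 6Σd² / [n(n²−1)] = 1 − 6×44 / (7×48)
  = 1 − 264/336 = 1 − 0.7857 ≈ 0.214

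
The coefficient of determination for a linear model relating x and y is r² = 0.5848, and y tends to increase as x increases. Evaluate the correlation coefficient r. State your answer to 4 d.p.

|r| = √0.5848 = 0.7647
The association is positive, so r = 0.7647.

0.7647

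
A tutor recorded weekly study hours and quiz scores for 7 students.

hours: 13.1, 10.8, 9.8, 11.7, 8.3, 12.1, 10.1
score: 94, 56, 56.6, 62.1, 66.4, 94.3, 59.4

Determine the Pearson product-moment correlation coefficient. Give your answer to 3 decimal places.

0.669

n = 7, Σx = 75.9, Σy = 488.8, Σx² = 838.49, Σy² = 35861.78, Σxy = 5409.54
nΣxy − ΣxΣy = 37866.78 − 37099.92 = 766.86
nΣx² − (Σx)² = 5869.43 − 5760.81 = 108.62; nΣy² − (Σy)² = 251032.46 − 238925.44 = 12107.02
r = 766.86 / √(108.62 × 12107.02) = 766.86 / 1146.7626 ≈ 0.669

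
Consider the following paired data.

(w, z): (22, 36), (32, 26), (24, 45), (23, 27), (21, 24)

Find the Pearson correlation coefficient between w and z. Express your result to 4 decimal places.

n = 5, Σw = 122, Σz = 158, Σw² = 3054, Σz² = 5302, Σwz = 3829
nΣwz − ΣwΣz = 19145 − 19276 = -131
nΣw² − (Σw)² = 15270 − 14884 = 386; nΣz² − (Σz)² = 26510 − 24964 = 1546
r = -131 / √(386 × 1546) = -131 / 772.4998 ≈ -0.1696

-0.1696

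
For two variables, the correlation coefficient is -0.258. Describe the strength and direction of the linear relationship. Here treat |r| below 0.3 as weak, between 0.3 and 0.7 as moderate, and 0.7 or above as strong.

weak negative

r = -0.258 < 0 so the relationship is negative.
|r| = 0.258, which falls in the weak range.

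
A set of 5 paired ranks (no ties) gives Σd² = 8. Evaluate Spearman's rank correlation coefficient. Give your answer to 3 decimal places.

0.600

ρ = 1 − 6Σd² / [n(n²−1)] = 1 − 6×8 / (5×24)
  = 1 − 48/120 = 1 − 0.4000 ≈ 0.600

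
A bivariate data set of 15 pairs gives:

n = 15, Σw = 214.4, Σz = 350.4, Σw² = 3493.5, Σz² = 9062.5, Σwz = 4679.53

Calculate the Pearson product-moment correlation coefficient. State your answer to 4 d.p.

r = (nΣwz − ΣwΣz) / √[(nΣw² − (Σw)²)(nΣz² − (Σz)²)]
Numerator: 15×4679.53 − 214.4×350.4 = -4932.81
Denominator: √[(52402.5 − 45967.36)(135937.5 − 122780.16)] = √[6435.14 × 13157.34] = 9201.5936
r = -4932.81 / 9201.5936 ≈ -0.5361

-0.5361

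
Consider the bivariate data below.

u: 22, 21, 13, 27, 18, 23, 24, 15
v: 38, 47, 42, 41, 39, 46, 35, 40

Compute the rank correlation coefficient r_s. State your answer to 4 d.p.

Rank u: 5, 4, 1, 8, 3, 6, 7, 2
Rank v: 2, 8, 6, 5, 3, 7, 1, 4
d = rank(u) − rank(v): 3, -4, -5, 3, 0, -1, 6, -2; Σd² = 100
ρ = 1 − 6Σd² / [n(n²−1)] = 1 − 6×100 / (8×63) = 1 − 600/504 ≈ -0.1905

-0.1905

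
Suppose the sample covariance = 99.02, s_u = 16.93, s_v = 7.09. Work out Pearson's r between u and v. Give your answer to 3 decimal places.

r = Cov(u,v) / (s_u · s_v) = 99.02 / (16.93 × 7.09)
  = 99.02 / 120.0337 ≈ 0.825

0.825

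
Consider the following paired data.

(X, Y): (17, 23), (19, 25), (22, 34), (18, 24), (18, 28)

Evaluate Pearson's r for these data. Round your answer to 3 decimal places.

0.902

n = 5, ΣX = 94, ΣY = 134, ΣX² = 1782, ΣY² = 3670, ΣXY = 2550
nΣXY − ΣXΣY = 12750 − 12596 = 154
nΣX² − (ΣX)² = 8910 − 8836 = 74; nΣY² − (ΣY)² = 18350 − 17956 = 394
r = 154 / √(74 × 394) = 154 / 170.7513 ≈ 0.902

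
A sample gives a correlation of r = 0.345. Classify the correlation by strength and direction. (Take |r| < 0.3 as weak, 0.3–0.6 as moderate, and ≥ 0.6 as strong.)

r = 0.345 > 0 so the relationship is positive.
|r| = 0.345, which falls in the moderate range.

moderate positive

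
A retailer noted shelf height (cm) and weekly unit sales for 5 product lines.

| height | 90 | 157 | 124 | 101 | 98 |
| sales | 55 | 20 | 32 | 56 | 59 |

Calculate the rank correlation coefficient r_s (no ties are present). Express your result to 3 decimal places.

Rank height: 1, 5, 4, 3, 2
Rank sales: 3, 1, 2, 4, 5
d = rank(height) − rank(sales): -2, 4, 2, -1, -3; Σd² = 34
ρ = 1 − 6Σd² / [n(n²−1)] = 1 − 6×34 / (5×24) = 1 − 204/120 ≈ -0.700

-0.700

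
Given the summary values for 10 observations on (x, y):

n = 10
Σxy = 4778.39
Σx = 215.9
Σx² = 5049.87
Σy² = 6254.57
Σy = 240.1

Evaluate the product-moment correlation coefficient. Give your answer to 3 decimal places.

-0.929

r = (nΣxy − ΣxΣy) / √[(nΣx² − (Σx)²)(nΣy² − (Σy)²)]
Numerator: 10×4778.39 − 215.9×240.1 = -4053.69
Denominator: √[(50498.7 − 46612.81)(62545.7 − 57648.01)] = √[3885.89 × 4897.69] = 4362.5548
r = -4053.69 / 4362.5548 ≈ -0.929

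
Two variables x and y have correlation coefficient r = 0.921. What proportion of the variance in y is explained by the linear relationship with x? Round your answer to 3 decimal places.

r² = (0.921)² = 0.848

0.848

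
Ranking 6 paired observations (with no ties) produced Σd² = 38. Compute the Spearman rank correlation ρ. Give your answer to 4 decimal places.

-0.0857

ρ = 1 − 6Σd² / [n(n²−1)] = 1 − 6×38 / (6×35)
  = 1 − 228/210 = 1 − 1.08571 ≈ -0.0857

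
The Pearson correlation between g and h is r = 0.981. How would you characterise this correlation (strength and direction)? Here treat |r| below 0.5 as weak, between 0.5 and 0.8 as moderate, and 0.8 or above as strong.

strong positive

r = 0.981 > 0 so the relationship is positive.
|r| = 0.981, which falls in the strong range.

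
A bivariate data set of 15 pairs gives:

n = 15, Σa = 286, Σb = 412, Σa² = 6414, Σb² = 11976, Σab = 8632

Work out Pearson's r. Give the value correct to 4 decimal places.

0.9753

r = (nΣab − ΣaΣb) / √[(nΣa² − (Σa)²)(nΣb² − (Σb)²)]
Numerator: 15×8632 − 286×412 = 11648
Denominator: √[(96210 − 81796)(179640 − 169744)] = √[14414 × 9896] = 11943.2384
r = 11648 / 11943.2384 ≈ 0.9753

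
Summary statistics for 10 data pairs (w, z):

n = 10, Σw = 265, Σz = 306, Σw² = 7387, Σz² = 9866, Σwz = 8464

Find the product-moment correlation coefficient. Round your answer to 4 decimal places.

0.8296

r = (nΣwz − ΣwΣz) / √[(nΣw² − (Σw)²)(nΣz² − (Σz)²)]
Numerator: 10×8464 − 265×306 = 3550
Denominator: √[(73870 − 70225)(98660 − 93636)] = √[3645 × 5024] = 4279.3084
r = 3550 / 4279.3084 ≈ 0.8296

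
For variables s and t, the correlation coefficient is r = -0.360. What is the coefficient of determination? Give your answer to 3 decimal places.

0.130

r² = (-0.360)² = 0.130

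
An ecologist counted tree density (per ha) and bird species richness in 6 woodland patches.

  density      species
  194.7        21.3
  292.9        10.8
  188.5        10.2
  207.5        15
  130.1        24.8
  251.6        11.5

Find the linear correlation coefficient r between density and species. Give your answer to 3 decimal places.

-0.744

n = 6, Σx = 1265.3, Σy = 93.6, Σx² = 282515.57, Σy² = 1646.66, Σxy = 18465.51
nΣxy − ΣxΣy = 110793.06 − 118432.08 = -7639.02
nΣx² − (Σx)² = 1695093.42 − 1600984.09 = 94109.33; nΣy² − (Σy)² = 9879.96 − 8760.96 = 1119
r = -7639.02 / √(94109.33 × 1119) = -7639.02 / 10261.9852 ≈ -0.744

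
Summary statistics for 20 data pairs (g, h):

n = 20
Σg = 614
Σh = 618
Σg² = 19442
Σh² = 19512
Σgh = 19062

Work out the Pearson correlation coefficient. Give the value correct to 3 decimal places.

r = (nΣgh − ΣgΣh) / √[(nΣg² − (Σg)²)(nΣh² − (Σh)²)]
Numerator: 20×19062 − 614×618 = 1788
Denominator: √[(388840 − 376996)(390240 − 381924)] = √[11844 × 8316] = 9924.4498
r = 1788 / 9924.4498 ≈ 0.180

0.180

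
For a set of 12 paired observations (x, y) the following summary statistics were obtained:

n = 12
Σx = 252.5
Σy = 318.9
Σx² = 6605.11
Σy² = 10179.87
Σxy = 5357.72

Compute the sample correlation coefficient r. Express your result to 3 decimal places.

-0.911

r = (nΣxy − ΣxΣy) / √[(nΣx² − (Σx)²)(nΣy² − (Σy)²)]
Numerator: 12×5357.72 − 252.5×318.9 = -16229.61
Denominator: √[(79261.32 − 63756.25)(122158.44 − 101697.21)] = √[15505.07 × 20461.23] = 17811.5918
r = -16229.61 / 17811.5918 ≈ -0.911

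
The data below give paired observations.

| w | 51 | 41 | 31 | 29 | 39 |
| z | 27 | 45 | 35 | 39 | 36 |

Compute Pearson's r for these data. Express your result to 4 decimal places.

-0.4802

n = 5, Σw = 191, Σz = 182, Σw² = 7605, Σz² = 6796, Σwz = 6842
nΣwz − ΣwΣz = 34210 − 34762 = -552
nΣw² − (Σw)² = 38025 − 36481 = 1544; nΣz² − (Σz)² = 33980 − 33124 = 856
r = -552 / √(1544 × 856) = -552 / 1149.6365 ≈ -0.4802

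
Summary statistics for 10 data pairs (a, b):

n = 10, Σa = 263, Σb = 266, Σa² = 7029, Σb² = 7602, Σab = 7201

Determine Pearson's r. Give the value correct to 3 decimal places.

0.845

r = (nΣab − ΣaΣb) / √[(nΣa² − (Σa)²)(nΣb² − (Σb)²)]
Numerator: 10×7201 − 263×266 = 2052
Denominator: √[(70290 − 69169)(76020 − 70756)] = √[1121 × 5264] = 2429.1859
r = 2052 / 2429.1859 ≈ 0.845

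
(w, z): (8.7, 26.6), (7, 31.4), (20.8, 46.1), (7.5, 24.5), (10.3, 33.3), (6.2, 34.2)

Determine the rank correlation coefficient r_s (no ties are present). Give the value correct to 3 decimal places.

0.257

Rank w: 4, 2, 6, 3, 5, 1
Rank z: 2, 3, 6, 1, 4, 5
d = rank(w) − rank(z): 2, -1, 0, 2, 1, -4; Σd² = 26
ρ = 1 − 6Σd² / [n(n²−1)] = 1 − 6×26 / (6×35) = 1 − 156/210 ≈ 0.257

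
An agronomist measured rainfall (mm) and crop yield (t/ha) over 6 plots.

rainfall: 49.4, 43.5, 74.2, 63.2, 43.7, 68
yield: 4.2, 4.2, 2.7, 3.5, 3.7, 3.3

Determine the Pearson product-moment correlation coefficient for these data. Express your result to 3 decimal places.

n = 6, Σx = 342, Σy = 21.6, Σx² = 20366.18, Σy² = 79.4, Σxy = 1197.81
nΣxy − ΣxΣy = 7186.86 − 7387.2 = -200.34
nΣx² − (Σx)² = 122197.08 − 116964 = 5233.08; nΣy² − (Σy)² = 476.4 − 466.56 = 9.84
r = -200.34 / √(5233.08 × 9.84) = -200.34 / 226.9218 ≈ -0.883

-0.883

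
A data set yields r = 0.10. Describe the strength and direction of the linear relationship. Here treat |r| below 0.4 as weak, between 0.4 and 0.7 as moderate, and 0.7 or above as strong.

r = 0.10 > 0 so the relationship is positive.
|r| = 0.10, which falls in the weak range.

weak positive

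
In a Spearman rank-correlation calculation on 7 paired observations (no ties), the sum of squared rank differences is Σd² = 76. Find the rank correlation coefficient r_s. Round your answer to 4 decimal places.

-0.3571

ρ = 1 − 6Σd² / [n(n²−1)] = 1 − 6×76 / (7×48)
  = 1 − 456/336 = 1 − 1.35714 ≈ -0.3571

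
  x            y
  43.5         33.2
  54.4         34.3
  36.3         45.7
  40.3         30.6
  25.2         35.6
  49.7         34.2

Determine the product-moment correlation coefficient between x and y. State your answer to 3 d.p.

-0.295

n = 6, Σx = 249.4, Σy = 213.6, Σx² = 10898.52, Σy² = 7740.58, Σxy = 8799.07
nΣxy − ΣxΣy = 52794.42 − 53271.84 = -477.42
nΣx² − (Σx)² = 65391.12 − 62200.36 = 3190.76; nΣy² − (Σy)² = 46443.48 − 45624.96 = 818.52
r = -477.42 / √(3190.76 × 818.52) = -477.42 / 1616.0758 ≈ -0.295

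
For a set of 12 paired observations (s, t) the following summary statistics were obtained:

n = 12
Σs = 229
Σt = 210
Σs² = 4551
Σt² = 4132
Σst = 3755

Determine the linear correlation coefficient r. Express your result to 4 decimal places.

-0.8781

r = (nΣst − ΣsΣt) / √[(nΣs² − (Σs)²)(nΣt² − (Σt)²)]
Numerator: 12×3755 − 229×210 = -3030
Denominator: √[(54612 − 52441)(49584 − 44100)] = √[2171 × 5484] = 3450.4730
r = -3030 / 3450.4730 ≈ -0.8781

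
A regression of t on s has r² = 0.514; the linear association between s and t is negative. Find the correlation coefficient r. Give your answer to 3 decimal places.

-0.717

|r| = √0.514 = 0.717
The association is negative, so r = −0.717.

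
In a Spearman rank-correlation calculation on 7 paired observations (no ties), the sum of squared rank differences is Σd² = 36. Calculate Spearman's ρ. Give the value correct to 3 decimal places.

0.357

ρ = 1 − 6Σd² / [n(n²−1)] = 1 − 6×36 / (7×48)
  = 1 − 216/336 = 1 − 0.6429 ≈ 0.357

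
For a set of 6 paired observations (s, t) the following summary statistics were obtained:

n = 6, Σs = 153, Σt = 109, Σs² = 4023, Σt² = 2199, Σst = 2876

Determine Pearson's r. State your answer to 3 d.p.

r = (nΣst − ΣsΣt) / √[(nΣs² − (Σs)²)(nΣt² − (Σt)²)]
Numerator: 6×2876 − 153×109 = 579
Denominator: √[(24138 − 23409)(13194 − 11881)] = √[729 × 1313] = 978.3542
r = 579 / 978.3542 ≈ 0.592

0.592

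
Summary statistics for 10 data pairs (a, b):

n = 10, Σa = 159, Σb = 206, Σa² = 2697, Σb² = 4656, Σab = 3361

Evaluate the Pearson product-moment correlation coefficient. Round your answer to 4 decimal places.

0.3243

r = (nΣab − ΣaΣb) / √[(nΣa² − (Σa)²)(nΣb² − (Σb)²)]
Numerator: 10×3361 − 159×206 = 856
Denominator: √[(26970 − 25281)(46560 − 42436)] = √[1689 × 4124] = 2639.2112
r = 856 / 2639.2112 ≈ 0.3243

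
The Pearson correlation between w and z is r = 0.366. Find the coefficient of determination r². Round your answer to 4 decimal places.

0.1340

r² = (0.366)² = 0.1340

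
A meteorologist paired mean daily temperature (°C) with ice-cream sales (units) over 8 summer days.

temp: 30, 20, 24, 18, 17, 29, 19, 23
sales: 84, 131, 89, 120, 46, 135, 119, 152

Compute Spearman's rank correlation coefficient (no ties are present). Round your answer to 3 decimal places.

Rank temp: 8, 4, 6, 2, 1, 7, 3, 5
Rank sales: 2, 6, 3, 5, 1, 7, 4, 8
d = rank(temp) − rank(sales): 6, -2, 3, -3, 0, 0, -1, -3; Σd² = 68
ρ = 1 − 6Σd² / [n(n²−1)] = 1 − 6×68 / (8×63) = 1 − 408/504 ≈ 0.190

0.190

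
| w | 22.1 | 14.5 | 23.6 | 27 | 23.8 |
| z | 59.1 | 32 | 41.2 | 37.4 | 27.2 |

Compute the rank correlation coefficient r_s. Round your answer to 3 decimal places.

-0.200

Rank w: 2, 1, 3, 5, 4
Rank z: 5, 2, 4, 3, 1
d = rank(w) − rank(z): -3, -1, -1, 2, 3; Σd² = 24
ρ = 1 − 6Σd² / [n(n²−1)] = 1 − 6×24 / (5×24) = 1 − 144/120 ≈ -0.200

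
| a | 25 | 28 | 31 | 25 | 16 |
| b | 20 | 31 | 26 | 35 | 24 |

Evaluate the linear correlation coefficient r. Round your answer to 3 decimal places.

n = 5, Σa = 125, Σb = 136, Σa² = 3251, Σb² = 3838, Σab = 3433
nΣab − ΣaΣb = 17165 − 17000 = 165
nΣa² − (Σa)² = 16255 − 15625 = 630; nΣb² − (Σb)² = 19190 − 18496 = 694
r = 165 / √(630 × 694) = 165 / 661.2261 ≈ 0.250

0.250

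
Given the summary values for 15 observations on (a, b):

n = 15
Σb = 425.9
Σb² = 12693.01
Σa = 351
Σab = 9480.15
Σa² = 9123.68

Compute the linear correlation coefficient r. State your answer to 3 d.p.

r = (nΣab − ΣaΣb) / √[(nΣa² − (Σa)²)(nΣb² − (Σb)²)]
Numerator: 15×9480.15 − 351×425.9 = -7288.65
Denominator: √[(136855.2 − 123201)(190395.15 − 181390.81)] = √[13654.2 × 9004.34] = 11088.1495
r = -7288.65 / 11088.1495 ≈ -0.657

-0.657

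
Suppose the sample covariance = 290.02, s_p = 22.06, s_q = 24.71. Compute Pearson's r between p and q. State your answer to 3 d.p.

r = Cov(p,q) / (s_p · s_q) = 290.02 / (22.06 × 24.71)
  = 290.02 / 545.1026 ≈ 0.532

0.532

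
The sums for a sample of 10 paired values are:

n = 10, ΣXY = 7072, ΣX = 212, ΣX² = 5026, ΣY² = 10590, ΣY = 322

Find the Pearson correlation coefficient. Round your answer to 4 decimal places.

0.7156

r = (nΣXY − ΣXΣY) / √[(nΣX² − (ΣX)²)(nΣY² − (ΣY)²)]
Numerator: 10×7072 − 212×322 = 2456
Denominator: √[(50260 − 44944)(105900 − 103684)] = √[5316 × 2216] = 3432.2378
r = 2456 / 3432.2378 ≈ 0.7156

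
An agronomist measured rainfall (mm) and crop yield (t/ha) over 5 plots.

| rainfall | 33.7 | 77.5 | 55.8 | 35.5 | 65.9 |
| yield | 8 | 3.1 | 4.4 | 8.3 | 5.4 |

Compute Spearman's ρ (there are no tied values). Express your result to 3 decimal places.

-0.800

Rank rainfall: 1, 5, 3, 2, 4
Rank yield: 4, 1, 2, 5, 3
d = rank(rainfall) − rank(yield): -3, 4, 1, -3, 1; Σd² = 36
ρ = 1 − 6Σd² / [n(n²−1)] = 1 − 6×36 / (5×24) = 1 − 216/120 ≈ -0.800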